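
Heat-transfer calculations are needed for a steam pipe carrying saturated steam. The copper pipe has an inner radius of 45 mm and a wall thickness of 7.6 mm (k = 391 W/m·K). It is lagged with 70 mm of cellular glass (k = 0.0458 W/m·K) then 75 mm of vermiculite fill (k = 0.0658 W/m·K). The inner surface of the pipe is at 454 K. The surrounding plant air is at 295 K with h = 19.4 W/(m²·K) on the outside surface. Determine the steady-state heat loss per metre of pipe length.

q′ ≈ 38.4 W/m

Radial resistances (cylindrical: R_cond = ln(r_o/r_i)/(2πkL), R_conv = 1/(h·2πrL)):
R_copper pipe wall = ln(52.6/45)/(2π×391×1) = 6.352×10^-5 K/W
R_cellular glass = ln(122.6/52.6)/(2π×0.0458×1) = 2.941 K/W
R_vermiculite fill = ln(197.6/122.6)/(2π×0.0658×1) = 1.155 K/W
R_outer film = 1/(h_o·2πr_oL) = 1/(19.4×2π×0.1976×1) = 0.04152 K/W
R_total = 4.137 K/W
Q = ΔT/R_total = 159/4.137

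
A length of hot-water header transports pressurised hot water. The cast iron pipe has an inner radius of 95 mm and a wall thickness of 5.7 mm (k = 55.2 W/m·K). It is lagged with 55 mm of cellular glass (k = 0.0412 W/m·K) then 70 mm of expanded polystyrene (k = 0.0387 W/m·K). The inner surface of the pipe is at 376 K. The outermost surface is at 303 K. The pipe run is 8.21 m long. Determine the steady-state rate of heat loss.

Q ≈ 187 W

For a radial system each layer contributes R = ln(r_out/r_in)/(2πkL); films add R = 1/(hA).
R_cast iron pipe wall = ln(100.7/95)/(2π×55.2×8.21) = 2.046×10^-5 K/W
R_cellular glass = ln(155.7/100.7)/(2π×0.0412×8.21) = 0.205 K/W
R_expanded polystyrene = ln(225.7/155.7)/(2π×0.0387×8.21) = 0.186 K/W
R_total = 0.391 K/W
Q = ΔT/R_total = 73/0.391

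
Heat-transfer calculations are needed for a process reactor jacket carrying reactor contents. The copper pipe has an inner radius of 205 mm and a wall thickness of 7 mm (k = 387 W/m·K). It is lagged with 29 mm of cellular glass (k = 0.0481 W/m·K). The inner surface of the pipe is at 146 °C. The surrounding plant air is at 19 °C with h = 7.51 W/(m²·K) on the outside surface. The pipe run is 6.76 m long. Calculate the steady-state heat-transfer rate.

Q ≈ 1680 W

Treating each annulus and film as a series resistance:
R_copper pipe wall = ln(212/205)/(2π×387×6.76) = 2.043×10^-6 K/W
R_cellular glass = ln(241/212)/(2π×0.0481×6.76) = 0.06276 K/W
R_outer film = 1/(h_o·2πr_oL) = 1/(7.51×2π×0.241×6.76) = 0.01301 K/W
R_total = 0.07577 K/W
Q = ΔT/R_total = 127/0.07577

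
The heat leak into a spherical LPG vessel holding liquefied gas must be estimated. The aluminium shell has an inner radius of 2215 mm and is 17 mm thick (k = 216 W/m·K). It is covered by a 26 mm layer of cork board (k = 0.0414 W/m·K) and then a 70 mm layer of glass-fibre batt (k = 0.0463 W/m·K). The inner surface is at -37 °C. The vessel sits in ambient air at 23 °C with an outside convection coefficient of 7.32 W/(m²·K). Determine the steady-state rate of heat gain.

Q ≈ 1720 W

Each spherical layer contributes R = (1/r_i − 1/r_o)/(4πk):
R_aluminium shell = (1/2.215 − 1/2.232)/(4π×216) = 1.267×10^-6 K/W
R_cork board = (1/2.232 − 1/2.258)/(4π×0.0414) = 0.009916 K/W
R_glass-fibre batt = (1/2.258 − 1/2.328)/(4π×0.0463) = 0.02289 K/W
R_outer film = 1/(h·4πr_o²) = 1/(7.32×4π×2.328²) = 0.002006 K/W
R_total = 0.03481 K/W
Q = ΔT/R_total = 60/0.03481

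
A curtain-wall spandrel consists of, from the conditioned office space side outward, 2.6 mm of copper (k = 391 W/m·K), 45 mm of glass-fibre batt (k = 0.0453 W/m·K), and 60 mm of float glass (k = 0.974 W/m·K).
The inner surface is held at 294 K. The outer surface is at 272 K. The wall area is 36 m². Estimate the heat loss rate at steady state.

Thermal resistances in series:
R_copper = L/(kA) = 0.0026/(391×36) = 1.847×10^-7 K/W
R_glass-fibre batt = L/(kA) = 0.045/(0.0453×36) = 0.02759 K/W
R_float glass = L/(kA) = 0.06/(0.974×36) = 0.001711 K/W
R_total = 0.02931 K/W
Q = ΔT / R_total = 22 / 0.02931

Q ≈ 751 W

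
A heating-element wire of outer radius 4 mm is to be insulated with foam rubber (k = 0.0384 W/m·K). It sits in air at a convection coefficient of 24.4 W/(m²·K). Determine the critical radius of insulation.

For a cylinder r_cr = k/h = 0.0384/24.4
r_cr = 1.57 mm; since the bare radius (4 mm) is above r_cr, any added insulation will reduce heat loss.

r_cr ≈ 1.57 mm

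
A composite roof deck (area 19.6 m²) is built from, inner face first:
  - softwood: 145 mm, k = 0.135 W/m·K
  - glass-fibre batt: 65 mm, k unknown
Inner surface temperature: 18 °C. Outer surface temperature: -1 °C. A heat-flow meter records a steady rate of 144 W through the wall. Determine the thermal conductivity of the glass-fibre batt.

k ≈ 0.043 W/(m·K)

Treating each layer as a thermal resistance in series:
R_softwood = L/(kA) = 0.145/(0.135×19.6) = 0.0548 K/W
Sum of known resistances R_other = 0.0548 K/W
Total R = ΔT/Q = 19/144 = 0.1319 K/W
R_glass-fibre batt = R_total − R_other = 0.07714 K/W
k = L/(R·A) = 0.065/(0.07714×19.6)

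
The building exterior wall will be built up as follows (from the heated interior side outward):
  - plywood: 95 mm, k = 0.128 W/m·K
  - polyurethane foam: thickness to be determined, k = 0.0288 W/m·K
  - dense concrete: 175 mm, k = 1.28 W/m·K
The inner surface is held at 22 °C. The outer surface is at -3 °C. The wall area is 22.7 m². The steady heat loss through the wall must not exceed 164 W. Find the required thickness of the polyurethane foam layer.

L ≈ 74.3 mm

Treating each layer as a thermal resistance in series:
R_plywood = L/(kA) = 0.095/(0.128×22.7) = 0.0327 K/W
R_dense concrete = L/(kA) = 0.175/(1.28×22.7) = 0.006023 K/W
Sum of the known resistances R_other = 0.03872 K/W
Required total resistance R_tot = ΔT/Q_allow = 25/164 = 0.1524 K/W
R_polyurethane foam = R_tot − R_other = 0.1137 K/W
L = R·k·A = 0.1137×0.0288×22.7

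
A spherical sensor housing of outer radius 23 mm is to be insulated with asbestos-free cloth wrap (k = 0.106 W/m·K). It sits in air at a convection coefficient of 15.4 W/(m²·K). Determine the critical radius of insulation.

For a sphere r_cr = 2k/h = 2×0.106/15.4
r_cr = 13.8 mm; since the bare radius (23 mm) is above r_cr, any added insulation will reduce heat loss.

r_cr ≈ 13.8 mm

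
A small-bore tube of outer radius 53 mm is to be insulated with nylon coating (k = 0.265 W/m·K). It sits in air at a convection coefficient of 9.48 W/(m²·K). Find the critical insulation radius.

For a cylinder r_cr = k/h = 0.265/9.48
r_cr = 28 mm; since the bare radius (53 mm) is above r_cr, any added insulation will reduce heat loss.

r_cr ≈ 28 mm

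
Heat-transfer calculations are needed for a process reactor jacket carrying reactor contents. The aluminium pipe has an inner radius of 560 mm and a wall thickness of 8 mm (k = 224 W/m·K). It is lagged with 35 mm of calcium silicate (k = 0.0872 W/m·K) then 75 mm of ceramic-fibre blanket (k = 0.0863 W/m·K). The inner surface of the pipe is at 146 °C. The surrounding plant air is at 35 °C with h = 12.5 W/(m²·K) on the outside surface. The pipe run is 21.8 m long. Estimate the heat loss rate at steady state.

Cylindrical conduction, so R = ln(r₂/r₁)/(2πkL) per layer, in series:
R_aluminium pipe wall = ln(568/560)/(2π×224×21.8) = 4.623×10^-7 K/W
R_calcium silicate = ln(603/568)/(2π×0.0872×21.8) = 0.005006 K/W
R_ceramic-fibre blanket = ln(678/603)/(2π×0.0863×21.8) = 0.009917 K/W
R_outer film = 1/(h_o·2πr_oL) = 1/(12.5×2π×0.678×21.8) = 8.614×10^-4 K/W
R_total = 0.01579 K/W
Q = ΔT/R_total = 111/0.01579

Q ≈ 7030 W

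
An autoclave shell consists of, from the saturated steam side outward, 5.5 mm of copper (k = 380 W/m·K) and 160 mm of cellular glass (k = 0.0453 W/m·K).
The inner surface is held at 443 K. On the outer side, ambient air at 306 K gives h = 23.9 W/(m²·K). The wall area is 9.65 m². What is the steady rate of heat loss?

Q ≈ 370 W

Model the wall as resistances in series:
R_copper = L/(kA) = 0.0055/(380×9.65) = 1.5×10^-6 K/W
R_cellular glass = L/(kA) = 0.16/(0.0453×9.65) = 0.366 K/W
R_outer film = 1/(h_o·A) = 1/(23.9×9.65) = 0.004336 K/W
R_total = 0.3703 K/W
Q = ΔT / R_total = 137 / 0.3703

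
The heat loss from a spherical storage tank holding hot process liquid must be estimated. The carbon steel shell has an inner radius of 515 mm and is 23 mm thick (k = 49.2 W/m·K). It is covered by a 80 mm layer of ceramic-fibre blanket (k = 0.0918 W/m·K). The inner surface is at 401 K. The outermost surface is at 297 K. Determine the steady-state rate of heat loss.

Q ≈ 498 W

Each spherical layer contributes R = (1/r_i − 1/r_o)/(4πk):
R_carbon steel shell = (1/0.515 − 1/0.538)/(4π×49.2) = 1.343×10^-4 K/W
R_ceramic-fibre blanket = (1/0.538 − 1/0.618)/(4π×0.0918) = 0.2086 K/W
R_total = 0.2087 K/W
Q = ΔT/R_total = 104/0.2087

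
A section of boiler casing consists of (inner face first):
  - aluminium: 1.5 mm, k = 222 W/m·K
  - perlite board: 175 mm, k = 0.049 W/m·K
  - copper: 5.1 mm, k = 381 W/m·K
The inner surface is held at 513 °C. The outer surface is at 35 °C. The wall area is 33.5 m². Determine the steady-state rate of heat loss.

Q ≈ 4480 W

Model the wall as resistances in series:
R_aluminium = L/(kA) = 0.0015/(222×33.5) = 2.017×10^-7 K/W
R_perlite board = L/(kA) = 0.175/(0.049×33.5) = 0.1066 K/W
R_copper = L/(kA) = 0.0051/(381×33.5) = 3.996×10^-7 K/W
R_total = 0.1066 K/W
Q = ΔT / R_total = 478 / 0.1066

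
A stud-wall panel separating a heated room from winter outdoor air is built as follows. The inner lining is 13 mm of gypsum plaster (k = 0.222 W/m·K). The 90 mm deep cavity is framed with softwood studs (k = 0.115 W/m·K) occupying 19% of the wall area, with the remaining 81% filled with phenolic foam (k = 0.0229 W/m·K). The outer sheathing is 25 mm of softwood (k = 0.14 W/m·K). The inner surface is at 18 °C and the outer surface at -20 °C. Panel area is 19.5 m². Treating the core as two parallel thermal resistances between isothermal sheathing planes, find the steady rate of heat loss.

Sheathing layers in series; stud and cavity paths in parallel between them.
R_inner = 0.013/(0.222×19.5) = 0.003003 K/W
R_stud  = 0.09/(0.115×0.19×19.5) = 0.2112 K/W
R_cav   = 0.09/(0.0229×0.81×19.5) = 0.2488 K/W
1/R_core = 1/R_stud + 1/R_cav → R_core = 0.1142 K/W
R_outer = 0.025/(0.14×19.5) = 0.009158 K/W
R_total = 0.1264 K/W
Q = ΔT/R_total = 38/0.1264

Q ≈ 301 W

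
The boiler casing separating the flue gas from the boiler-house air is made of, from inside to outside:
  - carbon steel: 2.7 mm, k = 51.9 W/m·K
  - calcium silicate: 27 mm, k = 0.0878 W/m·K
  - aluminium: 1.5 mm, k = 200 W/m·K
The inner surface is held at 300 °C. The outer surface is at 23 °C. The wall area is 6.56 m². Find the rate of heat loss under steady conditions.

Q ≈ 5910 W

Series thermal resistances:
R_carbon steel = L/(kA) = 0.0027/(51.9×6.56) = 7.93×10^-6 K/W
R_calcium silicate = L/(kA) = 0.027/(0.0878×6.56) = 0.04688 K/W
R_aluminium = L/(kA) = 0.0015/(200×6.56) = 1.143×10^-6 K/W
R_total = 0.04689 K/W
Q = ΔT / R_total = 277 / 0.04689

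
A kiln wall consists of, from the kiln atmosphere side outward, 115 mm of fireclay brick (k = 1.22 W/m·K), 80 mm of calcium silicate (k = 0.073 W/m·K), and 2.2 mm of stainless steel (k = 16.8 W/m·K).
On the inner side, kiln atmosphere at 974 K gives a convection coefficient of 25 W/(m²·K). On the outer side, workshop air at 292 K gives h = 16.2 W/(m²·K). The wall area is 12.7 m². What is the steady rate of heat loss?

Series thermal resistances:
R_inner film = 1/(h_i·A) = 1/(25×12.7) = 0.00315 K/W
R_fireclay brick = L/(kA) = 0.115/(1.22×12.7) = 0.007422 K/W
R_calcium silicate = L/(kA) = 0.08/(0.073×12.7) = 0.08629 K/W
R_stainless steel = L/(kA) = 0.0022/(16.8×12.7) = 1.031×10^-5 K/W
R_outer film = 1/(h_o·A) = 1/(16.2×12.7) = 0.004861 K/W
R_total = 0.1017 K/W
Q = ΔT / R_total = 682 / 0.1017

Q ≈ 6700 W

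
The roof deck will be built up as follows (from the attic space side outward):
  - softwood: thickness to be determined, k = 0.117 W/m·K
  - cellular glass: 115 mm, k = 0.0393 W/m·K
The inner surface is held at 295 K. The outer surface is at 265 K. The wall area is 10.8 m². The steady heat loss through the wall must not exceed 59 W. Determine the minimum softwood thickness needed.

Thermal resistances in series:
R_cellular glass = L/(kA) = 0.115/(0.0393×10.8) = 0.2709 K/W
Sum of the known resistances R_other = 0.2709 K/W
Required total resistance R_tot = ΔT/Q_allow = 30/59 = 0.5085 K/W
R_softwood = R_tot − R_other = 0.2375 K/W
L = R·k·A = 0.2375×0.117×10.8

L ≈ 300 mm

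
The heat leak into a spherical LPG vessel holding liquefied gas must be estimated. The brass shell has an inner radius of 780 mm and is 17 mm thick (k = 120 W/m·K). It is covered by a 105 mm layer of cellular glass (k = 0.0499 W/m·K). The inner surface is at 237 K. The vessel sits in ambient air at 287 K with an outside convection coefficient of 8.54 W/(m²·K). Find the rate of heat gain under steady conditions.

Radial (spherical) resistances in series:
R_brass shell = (1/0.78 − 1/0.797)/(4π×120) = 1.813×10^-5 K/W
R_cellular glass = (1/0.797 − 1/0.902)/(4π×0.0499) = 0.2329 K/W
R_outer film = 1/(h·4πr_o²) = 1/(8.54×4π×0.902²) = 0.01145 K/W
R_total = 0.2444 K/W
Q = ΔT/R_total = 50/0.2444

Q ≈ 205 W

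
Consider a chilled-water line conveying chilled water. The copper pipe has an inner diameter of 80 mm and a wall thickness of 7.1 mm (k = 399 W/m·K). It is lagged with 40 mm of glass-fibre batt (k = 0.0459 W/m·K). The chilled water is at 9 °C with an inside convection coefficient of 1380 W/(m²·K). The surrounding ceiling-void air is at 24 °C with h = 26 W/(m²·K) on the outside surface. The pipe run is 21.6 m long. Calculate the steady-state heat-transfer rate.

Radial resistances (cylindrical: R_cond = ln(r_o/r_i)/(2πkL), R_conv = 1/(h·2πrL)):
R_inner film = 1/(h_i·2πr₁L) = 1/(1380×2π×0.04×21.6) = 1.335×10^-4 K/W
R_copper pipe wall = ln(47.1/40)/(2π×399×21.6) = 3.017×10^-6 K/W
R_glass-fibre batt = ln(87.1/47.1)/(2π×0.0459×21.6) = 0.09869 K/W
R_outer film = 1/(h_o·2πr_oL) = 1/(26×2π×0.0871×21.6) = 0.003254 K/W
R_total = 0.1021 K/W
Q = ΔT/R_total = 15/0.1021

Q ≈ 147 W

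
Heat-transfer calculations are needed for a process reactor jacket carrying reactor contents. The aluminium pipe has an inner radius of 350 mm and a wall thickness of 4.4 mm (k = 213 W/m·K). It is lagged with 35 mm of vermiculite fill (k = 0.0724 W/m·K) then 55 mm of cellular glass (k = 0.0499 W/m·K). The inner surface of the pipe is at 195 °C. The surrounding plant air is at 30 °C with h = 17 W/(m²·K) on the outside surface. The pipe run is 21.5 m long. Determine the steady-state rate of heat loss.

Q ≈ 5460 W

For a radial system each layer contributes R = ln(r_out/r_in)/(2πkL); films add R = 1/(hA).
R_aluminium pipe wall = ln(354.4/350)/(2π×213×21.5) = 4.342×10^-7 K/W
R_vermiculite fill = ln(389.4/354.4)/(2π×0.0724×21.5) = 0.00963 K/W
R_cellular glass = ln(444.4/389.4)/(2π×0.0499×21.5) = 0.0196 K/W
R_outer film = 1/(h_o·2πr_oL) = 1/(17×2π×0.4444×21.5) = 9.798×10^-4 K/W
R_total = 0.03021 K/W
Q = ΔT/R_total = 165/0.03021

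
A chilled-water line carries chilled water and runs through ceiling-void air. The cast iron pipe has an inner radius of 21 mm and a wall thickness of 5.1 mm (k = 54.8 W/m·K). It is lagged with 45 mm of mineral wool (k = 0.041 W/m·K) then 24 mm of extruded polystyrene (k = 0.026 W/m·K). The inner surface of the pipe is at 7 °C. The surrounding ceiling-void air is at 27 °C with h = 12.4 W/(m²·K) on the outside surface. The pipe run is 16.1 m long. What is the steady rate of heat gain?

Cylindrical conduction, so R = ln(r₂/r₁)/(2πkL) per layer, in series:
R_cast iron pipe wall = ln(26.1/21)/(2π×54.8×16.1) = 3.922×10^-5 K/W
R_mineral wool = ln(71.1/26.1)/(2π×0.041×16.1) = 0.2416 K/W
R_extruded polystyrene = ln(95.1/71.1)/(2π×0.026×16.1) = 0.1106 K/W
R_outer film = 1/(h_o·2πr_oL) = 1/(12.4×2π×0.0951×16.1) = 0.008383 K/W
R_total = 0.3606 K/W
Q = ΔT/R_total = 20/0.3606

Q ≈ 55.5 W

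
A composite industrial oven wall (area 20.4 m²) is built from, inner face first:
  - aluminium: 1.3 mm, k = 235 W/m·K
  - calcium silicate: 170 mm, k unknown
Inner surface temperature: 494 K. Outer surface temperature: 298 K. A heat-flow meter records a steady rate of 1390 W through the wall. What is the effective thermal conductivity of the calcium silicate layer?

k ≈ 0.0591 W/(m·K)

Treating each layer as a thermal resistance in series:
R_aluminium = L/(kA) = 0.0013/(235×20.4) = 2.712×10^-7 K/W
Sum of known resistances R_other = 2.712×10^-7 K/W
Total R = ΔT/Q = 196/1390 = 0.141 K/W
R_calcium silicate = R_total − R_other = 0.141 K/W
k = L/(R·A) = 0.17/(0.141×20.4)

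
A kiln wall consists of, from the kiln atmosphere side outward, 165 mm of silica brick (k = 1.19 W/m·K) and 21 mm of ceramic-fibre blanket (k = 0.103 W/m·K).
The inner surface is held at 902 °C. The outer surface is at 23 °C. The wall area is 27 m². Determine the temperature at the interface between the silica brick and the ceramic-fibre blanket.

Thermal resistances in series:
R_silica brick = L/(kA) = 0.165/(1.19×27) = 0.005135 K/W
R_ceramic-fibre blanket = L/(kA) = 0.021/(0.103×27) = 0.007551 K/W
R_total = 0.01269 K/W;  Q = ΔT/R_total = 879/0.01269 = 69290 W
T_interface = T_inner − Q·ΣR(inner→interface) = 902 − 69300×0.005135

T ≈ 546 °C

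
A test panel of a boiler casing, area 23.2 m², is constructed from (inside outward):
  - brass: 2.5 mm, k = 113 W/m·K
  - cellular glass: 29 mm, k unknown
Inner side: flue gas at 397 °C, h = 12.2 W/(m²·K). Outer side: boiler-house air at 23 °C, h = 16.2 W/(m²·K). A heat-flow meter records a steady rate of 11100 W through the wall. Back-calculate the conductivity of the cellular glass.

k ≈ 0.0455 W/(m·K)

Series thermal resistances:
R_inner film = 1/(h_i·A) = 1/(12.2×23.2) = 0.003533 K/W
R_brass = L/(kA) = 0.0025/(113×23.2) = 9.536×10^-7 K/W
R_outer film = 1/(h_o·A) = 1/(16.2×23.2) = 0.002661 K/W
Sum of known resistances R_other = 0.006195 K/W
Total R = ΔT/Q = 374/11100 = 0.03369 K/W
R_cellular glass = R_total − R_other = 0.0275 K/W
k = L/(R·A) = 0.029/(0.0275×23.2)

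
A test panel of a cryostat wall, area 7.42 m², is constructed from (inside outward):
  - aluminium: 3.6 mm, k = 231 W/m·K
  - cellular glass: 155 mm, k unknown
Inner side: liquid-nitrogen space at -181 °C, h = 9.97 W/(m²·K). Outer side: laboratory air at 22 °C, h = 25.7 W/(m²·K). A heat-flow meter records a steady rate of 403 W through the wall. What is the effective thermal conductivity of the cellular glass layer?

k ≈ 0.0431 W/(m·K)

Using the resistance-network approach (series):
R_inner film = 1/(h_i·A) = 1/(9.97×7.42) = 0.01352 K/W
R_aluminium = L/(kA) = 0.0036/(231×7.42) = 2.1×10^-6 K/W
R_outer film = 1/(h_o·A) = 1/(25.7×7.42) = 0.005244 K/W
Sum of known resistances R_other = 0.01876 K/W
Total R = ΔT/Q = 203/403 = 0.5037 K/W
R_cellular glass = R_total − R_other = 0.485 K/W
k = L/(R·A) = 0.155/(0.485×7.42)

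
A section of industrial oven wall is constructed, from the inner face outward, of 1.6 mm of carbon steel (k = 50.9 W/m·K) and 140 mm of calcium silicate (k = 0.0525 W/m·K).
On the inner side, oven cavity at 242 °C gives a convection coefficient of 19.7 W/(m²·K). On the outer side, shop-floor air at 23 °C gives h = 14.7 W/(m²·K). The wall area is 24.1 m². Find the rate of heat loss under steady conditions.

Treating each layer as a thermal resistance in series:
R_inner film = 1/(h_i·A) = 1/(19.7×24.1) = 0.002106 K/W
R_carbon steel = L/(kA) = 0.0016/(50.9×24.1) = 1.304×10^-6 K/W
R_calcium silicate = L/(kA) = 0.14/(0.0525×24.1) = 0.1107 K/W
R_outer film = 1/(h_o·A) = 1/(14.7×24.1) = 0.002823 K/W
R_total = 0.1156 K/W
Q = ΔT / R_total = 219 / 0.1156

Q ≈ 1890 W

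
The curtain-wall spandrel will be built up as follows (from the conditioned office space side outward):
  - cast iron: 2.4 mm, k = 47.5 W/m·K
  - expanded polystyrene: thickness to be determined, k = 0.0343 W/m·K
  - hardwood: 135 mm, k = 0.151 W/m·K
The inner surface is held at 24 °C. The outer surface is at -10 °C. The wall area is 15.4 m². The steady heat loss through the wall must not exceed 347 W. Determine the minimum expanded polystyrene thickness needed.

L ≈ 21.1 mm

Using the resistance-network approach (series):
R_cast iron = L/(kA) = 0.0024/(47.5×15.4) = 3.281×10^-6 K/W
R_hardwood = L/(kA) = 0.135/(0.151×15.4) = 0.05805 K/W
Sum of the known resistances R_other = 0.05806 K/W
Required total resistance R_tot = ΔT/Q_allow = 34/347 = 0.09798 K/W
R_expanded polystyrene = R_tot − R_other = 0.03992 K/W
L = R·k·A = 0.03992×0.0343×15.4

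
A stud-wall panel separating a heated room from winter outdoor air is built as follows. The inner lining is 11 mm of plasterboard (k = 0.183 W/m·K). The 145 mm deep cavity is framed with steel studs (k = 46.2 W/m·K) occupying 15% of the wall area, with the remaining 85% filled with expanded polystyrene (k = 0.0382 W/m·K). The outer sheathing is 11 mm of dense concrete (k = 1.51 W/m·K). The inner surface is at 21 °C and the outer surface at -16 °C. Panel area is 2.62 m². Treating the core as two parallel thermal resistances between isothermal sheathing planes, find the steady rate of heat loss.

Q ≈ 1100 W

Sheathing layers in series; stud and cavity paths in parallel between them.
R_inner = 0.011/(0.183×2.62) = 0.02294 K/W
R_stud  = 0.145/(46.2×0.15×2.62) = 0.007986 K/W
R_cav   = 0.145/(0.0382×0.85×2.62) = 1.704 K/W
1/R_core = 1/R_stud + 1/R_cav → R_core = 0.007949 K/W
R_outer = 0.011/(1.51×2.62) = 0.00278 K/W
R_total = 0.03367 K/W
Q = ΔT/R_total = 37/0.03367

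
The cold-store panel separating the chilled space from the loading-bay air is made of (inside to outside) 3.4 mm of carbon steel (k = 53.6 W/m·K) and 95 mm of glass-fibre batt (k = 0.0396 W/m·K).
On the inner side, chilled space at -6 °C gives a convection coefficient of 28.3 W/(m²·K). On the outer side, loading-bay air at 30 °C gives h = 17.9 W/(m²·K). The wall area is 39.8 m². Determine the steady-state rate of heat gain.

Model the wall as resistances in series:
R_inner film = 1/(h_i·A) = 1/(28.3×39.8) = 8.878×10^-4 K/W
R_carbon steel = L/(kA) = 0.0034/(53.6×39.8) = 1.594×10^-6 K/W
R_glass-fibre batt = L/(kA) = 0.095/(0.0396×39.8) = 0.06028 K/W
R_outer film = 1/(h_o·A) = 1/(17.9×39.8) = 0.001404 K/W
R_total = 0.06257 K/W
Q = ΔT / R_total = 36 / 0.06257

Q ≈ 575 W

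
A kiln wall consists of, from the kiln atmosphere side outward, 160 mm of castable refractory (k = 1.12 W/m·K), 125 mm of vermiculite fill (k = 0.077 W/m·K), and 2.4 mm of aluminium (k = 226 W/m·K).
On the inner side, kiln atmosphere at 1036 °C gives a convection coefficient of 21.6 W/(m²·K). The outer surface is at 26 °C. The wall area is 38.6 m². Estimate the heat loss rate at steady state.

Q ≈ 21500 W

Using the resistance-network approach (series):
R_inner film = 1/(h_i·A) = 1/(21.6×38.6) = 0.001199 K/W
R_castable refractory = L/(kA) = 0.16/(1.12×38.6) = 0.003701 K/W
R_vermiculite fill = L/(kA) = 0.125/(0.077×38.6) = 0.04206 K/W
R_aluminium = L/(kA) = 0.0024/(226×38.6) = 2.751×10^-7 K/W
R_total = 0.04696 K/W
Q = ΔT / R_total = 1010 / 0.04696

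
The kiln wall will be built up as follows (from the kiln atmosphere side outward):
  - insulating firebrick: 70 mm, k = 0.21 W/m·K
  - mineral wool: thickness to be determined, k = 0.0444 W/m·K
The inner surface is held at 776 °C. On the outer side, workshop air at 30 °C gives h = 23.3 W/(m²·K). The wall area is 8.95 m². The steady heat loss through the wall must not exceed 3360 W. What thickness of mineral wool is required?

Series thermal resistances:
R_insulating firebrick = L/(kA) = 0.07/(0.21×8.95) = 0.03724 K/W
R_outer film = 1/(h_o·A) = 1/(23.3×8.95) = 0.004795 K/W
Sum of the known resistances R_other = 0.04204 K/W
Required total resistance R_tot = ΔT/Q_allow = 746/3360 = 0.222 K/W
R_mineral wool = R_tot − R_other = 0.18 K/W
L = R·k·A = 0.18×0.0444×8.95

L ≈ 71.5 mm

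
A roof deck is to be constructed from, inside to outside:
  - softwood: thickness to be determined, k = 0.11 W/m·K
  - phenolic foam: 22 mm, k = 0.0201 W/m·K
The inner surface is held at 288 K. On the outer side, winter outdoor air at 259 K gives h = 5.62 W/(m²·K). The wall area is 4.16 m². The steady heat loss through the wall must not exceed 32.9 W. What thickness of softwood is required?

Thermal resistances in series:
R_phenolic foam = L/(kA) = 0.022/(0.0201×4.16) = 0.2631 K/W
R_outer film = 1/(h_o·A) = 1/(5.62×4.16) = 0.04277 K/W
Sum of the known resistances R_other = 0.3059 K/W
Required total resistance R_tot = ΔT/Q_allow = 29/32.9 = 0.8815 K/W
R_softwood = R_tot − R_other = 0.5756 K/W
L = R·k·A = 0.5756×0.11×4.16

L ≈ 263 mm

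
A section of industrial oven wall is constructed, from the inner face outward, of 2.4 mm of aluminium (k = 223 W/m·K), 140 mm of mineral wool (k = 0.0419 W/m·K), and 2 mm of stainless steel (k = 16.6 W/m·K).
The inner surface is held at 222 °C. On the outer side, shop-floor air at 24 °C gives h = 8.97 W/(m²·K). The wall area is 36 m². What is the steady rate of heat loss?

Q ≈ 2060 W

Using the resistance-network approach (series):
R_aluminium = L/(kA) = 0.0024/(223×36) = 2.99×10^-7 K/W
R_mineral wool = L/(kA) = 0.14/(0.0419×36) = 0.09281 K/W
R_stainless steel = L/(kA) = 0.002/(16.6×36) = 3.347×10^-6 K/W
R_outer film = 1/(h_o·A) = 1/(8.97×36) = 0.003097 K/W
R_total = 0.09591 K/W
Q = ΔT / R_total = 198 / 0.09591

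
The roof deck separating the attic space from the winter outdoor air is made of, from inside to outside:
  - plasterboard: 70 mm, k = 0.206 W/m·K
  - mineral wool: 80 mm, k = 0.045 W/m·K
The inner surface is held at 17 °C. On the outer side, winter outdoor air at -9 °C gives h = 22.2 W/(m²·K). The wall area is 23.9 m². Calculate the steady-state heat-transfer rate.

Q ≈ 287 W

Thermal resistances in series:
R_plasterboard = L/(kA) = 0.07/(0.206×23.9) = 0.01422 K/W
R_mineral wool = L/(kA) = 0.08/(0.045×23.9) = 0.07438 K/W
R_outer film = 1/(h_o·A) = 1/(22.2×23.9) = 0.001885 K/W
R_total = 0.09049 K/W
Q = ΔT / R_total = 26 / 0.09049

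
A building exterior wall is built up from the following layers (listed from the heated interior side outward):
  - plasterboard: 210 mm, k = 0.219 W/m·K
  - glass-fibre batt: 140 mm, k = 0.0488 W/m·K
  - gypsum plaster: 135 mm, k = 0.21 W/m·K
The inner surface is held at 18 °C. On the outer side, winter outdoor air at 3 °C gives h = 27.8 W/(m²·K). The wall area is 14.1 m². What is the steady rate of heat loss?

Using the resistance-network approach (series):
R_plasterboard = L/(kA) = 0.21/(0.219×14.1) = 0.06801 K/W
R_glass-fibre batt = L/(kA) = 0.14/(0.0488×14.1) = 0.2035 K/W
R_gypsum plaster = L/(kA) = 0.135/(0.21×14.1) = 0.04559 K/W
R_outer film = 1/(h_o·A) = 1/(27.8×14.1) = 0.002551 K/W
R_total = 0.3196 K/W
Q = ΔT / R_total = 15 / 0.3196

Q ≈ 46.9 W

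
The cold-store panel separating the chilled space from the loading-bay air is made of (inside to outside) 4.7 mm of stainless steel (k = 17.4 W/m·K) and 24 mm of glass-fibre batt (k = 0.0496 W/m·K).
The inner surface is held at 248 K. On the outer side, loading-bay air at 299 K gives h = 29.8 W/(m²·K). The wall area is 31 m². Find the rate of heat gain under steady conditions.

Q ≈ 3050 W

Series thermal resistances:
R_stainless steel = L/(kA) = 0.0047/(17.4×31) = 8.713×10^-6 K/W
R_glass-fibre batt = L/(kA) = 0.024/(0.0496×31) = 0.01561 K/W
R_outer film = 1/(h_o·A) = 1/(29.8×31) = 0.001082 K/W
R_total = 0.0167 K/W
Q = ΔT / R_total = 51 / 0.0167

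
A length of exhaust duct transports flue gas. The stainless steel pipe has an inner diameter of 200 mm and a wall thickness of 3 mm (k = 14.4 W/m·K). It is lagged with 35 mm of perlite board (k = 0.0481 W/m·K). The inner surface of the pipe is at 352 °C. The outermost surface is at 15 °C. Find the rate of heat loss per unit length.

Treating each annulus and film as a series resistance:
R_stainless steel pipe wall = ln(103/100)/(2π×14.4×1) = 3.267×10^-4 K/W
R_perlite board = ln(138/103)/(2π×0.0481×1) = 0.9679 K/W
R_total = 0.9682 K/W
Q = ΔT/R_total = 337/0.9682

q′ ≈ 348 W/m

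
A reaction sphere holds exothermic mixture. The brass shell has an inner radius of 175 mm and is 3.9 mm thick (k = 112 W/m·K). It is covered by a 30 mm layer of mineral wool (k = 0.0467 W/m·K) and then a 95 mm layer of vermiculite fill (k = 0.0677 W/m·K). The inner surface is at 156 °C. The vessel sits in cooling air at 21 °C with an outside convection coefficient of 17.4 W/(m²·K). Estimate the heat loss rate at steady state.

Spherical conduction: R = (1/r_in − 1/r_out)/(4πk) per layer; series-sum.
R_brass shell = (1/0.175 − 1/0.1789)/(4π×112) = 8.851×10^-5 K/W
R_mineral wool = (1/0.1789 − 1/0.2089)/(4π×0.0467) = 1.368 K/W
R_vermiculite fill = (1/0.2089 − 1/0.3039)/(4π×0.0677) = 1.759 K/W
R_outer film = 1/(h·4πr_o²) = 1/(17.4×4π×0.3039²) = 0.04952 K/W
R_total = 3.176 K/W
Q = ΔT/R_total = 135/3.176

Q ≈ 42.5 W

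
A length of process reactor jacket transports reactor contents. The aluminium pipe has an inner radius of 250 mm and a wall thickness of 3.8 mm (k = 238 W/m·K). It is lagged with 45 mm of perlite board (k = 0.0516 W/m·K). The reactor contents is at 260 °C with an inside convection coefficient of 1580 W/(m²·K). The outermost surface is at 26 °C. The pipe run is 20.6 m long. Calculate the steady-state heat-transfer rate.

Q ≈ 9570 W

Per-layer cylindrical resistances, series-summed:
R_inner film = 1/(h_i·2πr₁L) = 1/(1580×2π×0.25×20.6) = 1.956×10^-5 K/W
R_aluminium pipe wall = ln(253.8/250)/(2π×238×20.6) = 4.897×10^-7 K/W
R_perlite board = ln(298.8/253.8)/(2π×0.0516×20.6) = 0.02444 K/W
R_total = 0.02446 K/W
Q = ΔT/R_total = 234/0.02446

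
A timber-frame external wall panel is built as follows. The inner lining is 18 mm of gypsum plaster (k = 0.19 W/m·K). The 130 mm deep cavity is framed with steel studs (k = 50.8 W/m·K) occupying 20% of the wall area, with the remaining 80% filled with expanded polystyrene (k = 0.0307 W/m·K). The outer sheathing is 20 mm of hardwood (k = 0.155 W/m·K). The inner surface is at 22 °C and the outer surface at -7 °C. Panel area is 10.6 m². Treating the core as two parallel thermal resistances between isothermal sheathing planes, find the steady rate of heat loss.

Sheathing layers in series; stud and cavity paths in parallel between them.
R_inner = 0.018/(0.19×10.6) = 0.008937 K/W
R_stud  = 0.13/(50.8×0.2×10.6) = 0.001207 K/W
R_cav   = 0.13/(0.0307×0.8×10.6) = 0.4994 K/W
1/R_core = 1/R_stud + 1/R_cav → R_core = 0.001204 K/W
R_outer = 0.02/(0.155×10.6) = 0.01217 K/W
R_total = 0.02231 K/W
Q = ΔT/R_total = 29/0.02231

Q ≈ 1300 W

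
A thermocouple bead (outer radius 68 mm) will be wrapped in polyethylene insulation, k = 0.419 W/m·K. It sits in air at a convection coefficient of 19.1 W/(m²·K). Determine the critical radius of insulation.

For a sphere r_cr = 2k/h = 2×0.419/19.1
r_cr = 43.9 mm; since the bare radius (68 mm) is above r_cr, any added insulation will reduce heat loss.

r_cr ≈ 43.9 mm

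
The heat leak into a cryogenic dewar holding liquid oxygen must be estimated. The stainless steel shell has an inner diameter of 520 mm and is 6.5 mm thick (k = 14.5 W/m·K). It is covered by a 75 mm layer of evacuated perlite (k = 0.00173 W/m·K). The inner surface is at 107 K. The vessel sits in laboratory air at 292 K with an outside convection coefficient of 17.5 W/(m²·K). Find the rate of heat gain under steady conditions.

Radial (spherical) resistances in series:
R_stainless steel shell = (1/0.26 − 1/0.2665)/(4π×14.5) = 5.148×10^-4 K/W
R_evacuated perlite = (1/0.2665 − 1/0.3415)/(4π×0.00173) = 37.91 K/W
R_outer film = 1/(h·4πr_o²) = 1/(17.5×4π×0.3415²) = 0.03899 K/W
R_total = 37.95 K/W
Q = ΔT/R_total = 185/37.95

Q ≈ 4.88 W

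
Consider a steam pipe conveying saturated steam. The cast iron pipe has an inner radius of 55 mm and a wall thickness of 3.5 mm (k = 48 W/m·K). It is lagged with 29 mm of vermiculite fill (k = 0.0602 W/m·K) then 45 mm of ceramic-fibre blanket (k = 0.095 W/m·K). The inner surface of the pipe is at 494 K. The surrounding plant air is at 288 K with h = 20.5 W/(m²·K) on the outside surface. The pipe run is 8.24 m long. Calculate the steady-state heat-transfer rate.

Q ≈ 933 W

Radial resistances (cylindrical: R_cond = ln(r_o/r_i)/(2πkL), R_conv = 1/(h·2πrL)):
R_cast iron pipe wall = ln(58.5/55)/(2π×48×8.24) = 2.483×10^-5 K/W
R_vermiculite fill = ln(87.5/58.5)/(2π×0.0602×8.24) = 0.1292 K/W
R_ceramic-fibre blanket = ln(132.5/87.5)/(2π×0.095×8.24) = 0.08436 K/W
R_outer film = 1/(h_o·2πr_oL) = 1/(20.5×2π×0.1325×8.24) = 0.007111 K/W
R_total = 0.2207 K/W
Q = ΔT/R_total = 206/0.2207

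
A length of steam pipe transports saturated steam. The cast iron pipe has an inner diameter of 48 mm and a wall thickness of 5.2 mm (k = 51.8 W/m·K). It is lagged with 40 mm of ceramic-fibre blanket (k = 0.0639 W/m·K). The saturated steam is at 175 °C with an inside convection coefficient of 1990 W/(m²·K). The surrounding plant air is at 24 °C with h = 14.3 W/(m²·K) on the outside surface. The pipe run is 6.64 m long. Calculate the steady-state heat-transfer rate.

Cylindrical conduction, so R = ln(r₂/r₁)/(2πkL) per layer, in series:
R_inner film = 1/(h_i·2πr₁L) = 1/(1990×2π×0.024×6.64) = 5.019×10^-4 K/W
R_cast iron pipe wall = ln(29.2/24)/(2π×51.8×6.64) = 9.075×10^-5 K/W
R_ceramic-fibre blanket = ln(69.2/29.2)/(2π×0.0639×6.64) = 0.3237 K/W
R_outer film = 1/(h_o·2πr_oL) = 1/(14.3×2π×0.0692×6.64) = 0.02422 K/W
R_total = 0.3485 K/W
Q = ΔT/R_total = 151/0.3485

Q ≈ 433 W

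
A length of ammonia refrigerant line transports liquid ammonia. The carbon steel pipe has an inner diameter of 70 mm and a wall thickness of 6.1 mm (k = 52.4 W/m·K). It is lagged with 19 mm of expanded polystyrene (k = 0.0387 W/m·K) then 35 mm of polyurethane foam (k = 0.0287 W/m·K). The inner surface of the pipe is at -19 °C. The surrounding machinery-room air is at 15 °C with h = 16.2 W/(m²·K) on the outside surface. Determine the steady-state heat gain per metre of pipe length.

Cylindrical conduction, so R = ln(r₂/r₁)/(2πkL) per layer, in series:
R_carbon steel pipe wall = ln(41.1/35)/(2π×52.4×1) = 4.88×10^-4 K/W
R_expanded polystyrene = ln(60.1/41.1)/(2π×0.0387×1) = 1.563 K/W
R_polyurethane foam = ln(95.1/60.1)/(2π×0.0287×1) = 2.545 K/W
R_outer film = 1/(h_o·2πr_oL) = 1/(16.2×2π×0.0951×1) = 0.1033 K/W
R_total = 4.211 K/W
Q = ΔT/R_total = 34/4.211

q′ ≈ 8.07 W/m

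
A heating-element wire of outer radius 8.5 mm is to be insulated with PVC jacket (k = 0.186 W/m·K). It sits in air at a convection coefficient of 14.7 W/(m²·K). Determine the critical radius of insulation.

For a cylinder r_cr = k/h = 0.186/14.7
r_cr = 12.7 mm; since the bare radius (8.5 mm) is below r_cr, adding a thin layer of insulation will *increase* heat loss.

r_cr ≈ 12.7 mm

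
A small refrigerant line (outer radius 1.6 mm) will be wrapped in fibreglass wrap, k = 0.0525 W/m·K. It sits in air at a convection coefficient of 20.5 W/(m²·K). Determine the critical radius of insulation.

For a cylinder r_cr = k/h = 0.0525/20.5
r_cr = 2.56 mm; since the bare radius (1.6 mm) is below r_cr, adding a thin layer of insulation will *increase* heat loss.

r_cr ≈ 2.56 mm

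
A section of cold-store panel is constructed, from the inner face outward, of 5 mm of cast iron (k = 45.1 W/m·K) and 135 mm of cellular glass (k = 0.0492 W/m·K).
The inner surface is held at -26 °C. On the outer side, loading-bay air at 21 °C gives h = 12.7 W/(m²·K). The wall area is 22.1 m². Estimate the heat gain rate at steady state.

Q ≈ 368 W

Model the wall as resistances in series:
R_cast iron = L/(kA) = 0.005/(45.1×22.1) = 5.017×10^-6 K/W
R_cellular glass = L/(kA) = 0.135/(0.0492×22.1) = 0.1242 K/W
R_outer film = 1/(h_o·A) = 1/(12.7×22.1) = 0.003563 K/W
R_total = 0.1277 K/W
Q = ΔT / R_total = 47 / 0.1277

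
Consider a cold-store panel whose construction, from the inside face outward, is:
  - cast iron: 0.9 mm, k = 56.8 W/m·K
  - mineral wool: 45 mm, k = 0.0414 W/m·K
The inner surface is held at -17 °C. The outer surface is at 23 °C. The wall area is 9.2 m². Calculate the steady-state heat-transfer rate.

Model the wall as resistances in series:
R_cast iron = L/(kA) = 0.0009/(56.8×9.2) = 1.722×10^-6 K/W
R_mineral wool = L/(kA) = 0.045/(0.0414×9.2) = 0.1181 K/W
R_total = 0.1181 K/W
Q = ΔT / R_total = 40 / 0.1181

Q ≈ 339 W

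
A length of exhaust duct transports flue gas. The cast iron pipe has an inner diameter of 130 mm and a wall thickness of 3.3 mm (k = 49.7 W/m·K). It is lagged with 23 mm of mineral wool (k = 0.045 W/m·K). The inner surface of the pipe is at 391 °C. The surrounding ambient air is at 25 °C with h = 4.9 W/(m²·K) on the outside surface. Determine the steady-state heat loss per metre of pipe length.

q′ ≈ 265 W/m

For a radial system each layer contributes R = ln(r_out/r_in)/(2πkL); films add R = 1/(hA).
R_cast iron pipe wall = ln(68.3/65)/(2π×49.7×1) = 1.586×10^-4 K/W
R_mineral wool = ln(91.3/68.3)/(2π×0.045×1) = 1.027 K/W
R_outer film = 1/(h_o·2πr_oL) = 1/(4.9×2π×0.0913×1) = 0.3558 K/W
R_total = 1.382 K/W
Q = ΔT/R_total = 366/1.382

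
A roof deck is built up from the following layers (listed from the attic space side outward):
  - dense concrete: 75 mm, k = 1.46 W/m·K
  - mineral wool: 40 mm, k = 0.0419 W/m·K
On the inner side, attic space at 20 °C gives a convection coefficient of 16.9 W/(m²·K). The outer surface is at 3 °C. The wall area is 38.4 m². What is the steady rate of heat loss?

Q ≈ 613 W

Using the resistance-network approach (series):
R_inner film = 1/(h_i·A) = 1/(16.9×38.4) = 0.001541 K/W
R_dense concrete = L/(kA) = 0.075/(1.46×38.4) = 0.001338 K/W
R_mineral wool = L/(kA) = 0.04/(0.0419×38.4) = 0.02486 K/W
R_total = 0.02774 K/W
Q = ΔT / R_total = 17 / 0.02774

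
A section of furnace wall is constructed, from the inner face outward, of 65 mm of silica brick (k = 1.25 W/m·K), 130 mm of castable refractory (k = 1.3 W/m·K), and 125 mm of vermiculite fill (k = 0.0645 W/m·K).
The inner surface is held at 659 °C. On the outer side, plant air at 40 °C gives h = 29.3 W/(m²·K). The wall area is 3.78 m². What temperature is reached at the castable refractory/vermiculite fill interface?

T ≈ 615 °C

Thermal resistances in series:
R_silica brick = L/(kA) = 0.065/(1.25×3.78) = 0.01376 K/W
R_castable refractory = L/(kA) = 0.13/(1.3×3.78) = 0.02646 K/W
R_vermiculite fill = L/(kA) = 0.125/(0.0645×3.78) = 0.5127 K/W
R_outer film = 1/(h_o·A) = 1/(29.3×3.78) = 0.009029 K/W
R_total = 0.5619 K/W;  Q = ΔT/R_total = 619/0.5619 = 1102 W
T_interface = T_inner − Q·ΣR(inner→interface) = 659 − 1100×0.04021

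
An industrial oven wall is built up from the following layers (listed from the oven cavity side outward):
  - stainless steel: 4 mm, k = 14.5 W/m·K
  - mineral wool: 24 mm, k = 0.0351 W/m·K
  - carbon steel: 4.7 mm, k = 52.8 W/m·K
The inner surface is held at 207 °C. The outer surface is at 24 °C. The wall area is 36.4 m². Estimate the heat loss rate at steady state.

Q ≈ 9740 W

Treating each layer as a thermal resistance in series:
R_stainless steel = L/(kA) = 0.004/(14.5×36.4) = 7.579×10^-6 K/W
R_mineral wool = L/(kA) = 0.024/(0.0351×36.4) = 0.01878 K/W
R_carbon steel = L/(kA) = 0.0047/(52.8×36.4) = 2.445×10^-6 K/W
R_total = 0.01879 K/W
Q = ΔT / R_total = 183 / 0.01879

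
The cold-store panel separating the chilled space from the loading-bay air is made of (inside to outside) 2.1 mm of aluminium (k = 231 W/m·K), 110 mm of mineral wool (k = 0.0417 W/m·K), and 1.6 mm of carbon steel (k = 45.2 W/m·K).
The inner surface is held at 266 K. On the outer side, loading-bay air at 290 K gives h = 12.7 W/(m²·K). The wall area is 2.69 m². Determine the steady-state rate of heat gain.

Using the resistance-network approach (series):
R_aluminium = L/(kA) = 0.0021/(231×2.69) = 3.38×10^-6 K/W
R_mineral wool = L/(kA) = 0.11/(0.0417×2.69) = 0.9806 K/W
R_carbon steel = L/(kA) = 0.0016/(45.2×2.69) = 1.316×10^-5 K/W
R_outer film = 1/(h_o·A) = 1/(12.7×2.69) = 0.02927 K/W
R_total = 1.01 K/W
Q = ΔT / R_total = 24 / 1.01

Q ≈ 23.8 W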